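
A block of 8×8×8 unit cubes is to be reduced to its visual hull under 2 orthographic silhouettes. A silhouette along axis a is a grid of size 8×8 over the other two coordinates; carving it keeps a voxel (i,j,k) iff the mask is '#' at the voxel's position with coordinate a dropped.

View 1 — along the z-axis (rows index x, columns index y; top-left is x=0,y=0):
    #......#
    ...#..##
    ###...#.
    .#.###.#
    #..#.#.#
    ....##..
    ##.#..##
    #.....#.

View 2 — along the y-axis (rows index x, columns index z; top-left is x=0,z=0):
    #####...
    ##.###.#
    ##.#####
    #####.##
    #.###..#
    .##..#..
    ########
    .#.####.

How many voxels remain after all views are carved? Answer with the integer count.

initial block: 8^3 = 512
  1. axis=2 (XY plane), |mask|=27  ⇒  voxels=216
  2. axis=1 (XZ plane), |mask|=46  ⇒  voxels=167

voxel count = 167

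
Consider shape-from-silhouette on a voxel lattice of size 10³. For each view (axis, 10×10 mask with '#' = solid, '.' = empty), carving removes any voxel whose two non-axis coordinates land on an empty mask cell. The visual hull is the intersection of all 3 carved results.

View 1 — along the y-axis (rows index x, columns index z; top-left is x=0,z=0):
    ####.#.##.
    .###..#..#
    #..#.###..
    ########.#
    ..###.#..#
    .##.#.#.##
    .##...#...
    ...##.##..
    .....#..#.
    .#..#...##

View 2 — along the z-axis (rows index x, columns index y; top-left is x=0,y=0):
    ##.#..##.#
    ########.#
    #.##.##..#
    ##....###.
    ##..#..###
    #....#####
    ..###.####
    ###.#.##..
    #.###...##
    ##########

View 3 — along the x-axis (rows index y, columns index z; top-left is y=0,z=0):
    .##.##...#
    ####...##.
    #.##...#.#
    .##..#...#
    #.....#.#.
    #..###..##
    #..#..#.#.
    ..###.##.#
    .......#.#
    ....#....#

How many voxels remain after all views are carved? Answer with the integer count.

before carving: 1000 voxels (10×10×10)
V1 y: intersect with XZ mask (50 set) -- 500 left
V2 z: intersect with XY mask (67 set) -- 325 left
V3 x: intersect with YZ mask (43 set) -- 142 left

remaining voxels: 142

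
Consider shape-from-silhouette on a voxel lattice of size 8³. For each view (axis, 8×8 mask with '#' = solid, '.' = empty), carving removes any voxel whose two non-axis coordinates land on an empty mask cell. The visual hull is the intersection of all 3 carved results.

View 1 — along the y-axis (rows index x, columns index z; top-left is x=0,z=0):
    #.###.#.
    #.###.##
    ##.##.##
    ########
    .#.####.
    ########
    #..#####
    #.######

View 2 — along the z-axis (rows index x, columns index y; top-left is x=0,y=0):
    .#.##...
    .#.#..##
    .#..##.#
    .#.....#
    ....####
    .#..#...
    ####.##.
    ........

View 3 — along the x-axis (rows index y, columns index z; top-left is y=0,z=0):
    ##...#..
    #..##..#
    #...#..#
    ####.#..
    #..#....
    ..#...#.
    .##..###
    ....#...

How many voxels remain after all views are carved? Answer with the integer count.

full grid |V| = 512
after view 1 [y-axis, 51 of 64 cells solid] → remaining = 408
after view 2 [z-axis, 25 of 64 cells solid] → remaining = 151
after view 3 [x-axis, 25 of 64 cells solid] → remaining = 60

remaining voxels: 60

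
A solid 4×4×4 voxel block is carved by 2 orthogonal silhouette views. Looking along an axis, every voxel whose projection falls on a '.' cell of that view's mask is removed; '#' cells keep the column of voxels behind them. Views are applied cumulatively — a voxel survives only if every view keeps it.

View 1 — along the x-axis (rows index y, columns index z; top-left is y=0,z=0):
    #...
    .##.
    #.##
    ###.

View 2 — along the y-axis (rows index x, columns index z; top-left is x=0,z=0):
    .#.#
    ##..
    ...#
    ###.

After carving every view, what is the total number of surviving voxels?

start: 4×4×4 = 64 voxels
  1. axis=0 (YZ plane), |mask|=9  ⇒  voxels=36
  2. axis=1 (XZ plane), |mask|=8  ⇒  voxels=17

remaining voxels: 17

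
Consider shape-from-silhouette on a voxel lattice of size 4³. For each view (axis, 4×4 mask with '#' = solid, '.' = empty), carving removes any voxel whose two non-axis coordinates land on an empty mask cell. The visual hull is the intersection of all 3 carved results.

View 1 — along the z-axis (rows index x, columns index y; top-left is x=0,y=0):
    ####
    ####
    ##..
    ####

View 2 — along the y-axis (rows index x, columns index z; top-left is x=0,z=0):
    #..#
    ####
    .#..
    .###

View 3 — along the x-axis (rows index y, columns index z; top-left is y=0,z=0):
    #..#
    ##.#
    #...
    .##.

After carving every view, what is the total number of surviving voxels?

voxel count = 19

initial block: 4^3 = 64
V1 z: intersect with XY mask (14 set) -- 56 left
V2 y: intersect with XZ mask (10 set) -- 38 left
V3 x: intersect with YZ mask (8 set) -- 19 left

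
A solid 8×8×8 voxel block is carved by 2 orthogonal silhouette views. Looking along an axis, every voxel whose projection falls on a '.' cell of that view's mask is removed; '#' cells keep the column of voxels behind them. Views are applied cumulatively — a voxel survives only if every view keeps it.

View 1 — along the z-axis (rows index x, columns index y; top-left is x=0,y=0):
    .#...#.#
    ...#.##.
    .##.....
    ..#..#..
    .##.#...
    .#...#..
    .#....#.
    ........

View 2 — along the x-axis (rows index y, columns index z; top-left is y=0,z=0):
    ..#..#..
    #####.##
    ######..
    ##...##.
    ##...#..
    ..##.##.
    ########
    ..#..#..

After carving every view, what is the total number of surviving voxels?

before carving: 512 voxels (8×8×8)
[1] z-view keeps 17 columns → grid now 136
[2] x-view keeps 36 columns → grid now 94

voxel count = 94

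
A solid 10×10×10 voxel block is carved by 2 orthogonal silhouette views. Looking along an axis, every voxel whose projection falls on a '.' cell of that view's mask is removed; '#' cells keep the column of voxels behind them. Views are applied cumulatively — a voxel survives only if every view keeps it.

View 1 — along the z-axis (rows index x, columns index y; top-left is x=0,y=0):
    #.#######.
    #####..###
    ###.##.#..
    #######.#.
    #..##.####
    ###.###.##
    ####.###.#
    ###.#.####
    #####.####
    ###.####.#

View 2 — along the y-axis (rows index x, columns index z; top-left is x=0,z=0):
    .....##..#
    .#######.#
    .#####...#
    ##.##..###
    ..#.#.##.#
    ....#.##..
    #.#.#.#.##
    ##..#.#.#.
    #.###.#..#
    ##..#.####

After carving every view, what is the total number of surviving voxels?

437 voxels

start: 10×10×10 = 1000 voxels
step 1: project along z, AND mask (78/100) → |grid| = 780
step 2: project along y, AND mask (56/100) → |grid| = 437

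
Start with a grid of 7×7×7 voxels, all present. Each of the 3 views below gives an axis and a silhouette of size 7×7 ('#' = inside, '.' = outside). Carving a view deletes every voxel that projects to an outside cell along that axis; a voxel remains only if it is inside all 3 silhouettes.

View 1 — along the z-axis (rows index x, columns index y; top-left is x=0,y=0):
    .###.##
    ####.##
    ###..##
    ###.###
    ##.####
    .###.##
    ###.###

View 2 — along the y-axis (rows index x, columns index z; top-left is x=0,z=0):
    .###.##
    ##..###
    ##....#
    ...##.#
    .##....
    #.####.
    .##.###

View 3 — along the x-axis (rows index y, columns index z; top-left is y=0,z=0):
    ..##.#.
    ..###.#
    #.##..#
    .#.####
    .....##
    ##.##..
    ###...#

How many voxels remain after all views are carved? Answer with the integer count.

82 voxels

initial block: 7^3 = 343
after view 1 [z-axis, 39 of 49 cells solid] → remaining = 273
after view 2 [y-axis, 28 of 49 cells solid] → remaining = 155
after view 3 [x-axis, 26 of 49 cells solid] → remaining = 82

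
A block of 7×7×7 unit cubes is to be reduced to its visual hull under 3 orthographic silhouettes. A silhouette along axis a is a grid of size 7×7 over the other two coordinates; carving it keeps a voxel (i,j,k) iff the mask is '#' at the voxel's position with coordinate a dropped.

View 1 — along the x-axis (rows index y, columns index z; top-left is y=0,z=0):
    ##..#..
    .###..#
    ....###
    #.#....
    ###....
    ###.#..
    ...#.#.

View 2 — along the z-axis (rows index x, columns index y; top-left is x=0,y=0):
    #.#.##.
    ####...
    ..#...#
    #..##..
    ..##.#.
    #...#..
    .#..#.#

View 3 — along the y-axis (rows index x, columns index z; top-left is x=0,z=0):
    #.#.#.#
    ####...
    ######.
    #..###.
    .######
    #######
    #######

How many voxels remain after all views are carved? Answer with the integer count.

start: 7×7×7 = 343 voxels
after view 1 [x-axis, 21 of 49 cells solid] → remaining = 147
after view 2 [z-axis, 21 of 49 cells solid] → remaining = 62
after view 3 [y-axis, 38 of 49 cells solid] → remaining = 46

|visual hull| = 46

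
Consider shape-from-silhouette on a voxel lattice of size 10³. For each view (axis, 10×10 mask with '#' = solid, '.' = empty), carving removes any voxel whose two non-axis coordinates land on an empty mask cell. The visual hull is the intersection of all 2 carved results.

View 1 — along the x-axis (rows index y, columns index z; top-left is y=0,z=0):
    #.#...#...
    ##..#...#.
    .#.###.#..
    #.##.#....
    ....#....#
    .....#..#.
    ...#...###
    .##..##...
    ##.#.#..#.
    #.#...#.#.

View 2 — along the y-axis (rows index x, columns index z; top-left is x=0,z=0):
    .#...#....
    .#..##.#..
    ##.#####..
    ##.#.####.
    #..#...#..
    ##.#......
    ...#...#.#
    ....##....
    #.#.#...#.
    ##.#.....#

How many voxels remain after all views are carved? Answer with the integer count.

full grid |V| = 1000
  1. axis=0 (YZ plane), |mask|=37  ⇒  voxels=370
  2. axis=1 (XZ plane), |mask|=39  ⇒  voxels=149

voxel count = 149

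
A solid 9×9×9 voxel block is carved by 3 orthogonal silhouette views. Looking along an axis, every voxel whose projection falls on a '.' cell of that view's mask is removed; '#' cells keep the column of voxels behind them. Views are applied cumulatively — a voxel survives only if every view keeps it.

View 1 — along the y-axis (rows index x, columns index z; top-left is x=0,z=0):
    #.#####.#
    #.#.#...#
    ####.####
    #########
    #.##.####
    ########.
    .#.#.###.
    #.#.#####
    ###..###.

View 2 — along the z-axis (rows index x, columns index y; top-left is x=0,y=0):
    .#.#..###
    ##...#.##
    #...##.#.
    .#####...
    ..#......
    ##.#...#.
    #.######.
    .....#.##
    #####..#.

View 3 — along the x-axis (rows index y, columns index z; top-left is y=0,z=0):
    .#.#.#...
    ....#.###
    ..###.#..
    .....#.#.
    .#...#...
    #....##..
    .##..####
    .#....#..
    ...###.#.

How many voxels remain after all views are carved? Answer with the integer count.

full grid |V| = 729
V1 y: intersect with XZ mask (61 set) -- 549 left
V2 z: intersect with XY mask (40 set) -- 263 left
V3 x: intersect with YZ mask (30 set) -- 90 left

90 voxels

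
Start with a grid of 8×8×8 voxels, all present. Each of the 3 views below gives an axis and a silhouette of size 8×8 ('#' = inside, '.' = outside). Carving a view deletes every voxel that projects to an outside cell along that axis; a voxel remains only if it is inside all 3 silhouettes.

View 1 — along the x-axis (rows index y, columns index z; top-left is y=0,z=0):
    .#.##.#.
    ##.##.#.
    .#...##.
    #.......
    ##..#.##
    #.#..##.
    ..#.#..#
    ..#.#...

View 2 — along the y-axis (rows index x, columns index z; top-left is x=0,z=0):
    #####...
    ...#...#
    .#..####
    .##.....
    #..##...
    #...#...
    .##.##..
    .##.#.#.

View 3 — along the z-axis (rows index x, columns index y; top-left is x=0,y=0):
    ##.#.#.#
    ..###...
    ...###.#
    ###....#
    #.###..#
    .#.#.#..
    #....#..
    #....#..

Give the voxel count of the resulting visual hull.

start: 8×8×8 = 512 voxels
[1] x-view keeps 27 columns → grid now 216
[2] y-view keeps 27 columns → grid now 98
[3] z-view keeps 28 columns → grid now 43

43 voxels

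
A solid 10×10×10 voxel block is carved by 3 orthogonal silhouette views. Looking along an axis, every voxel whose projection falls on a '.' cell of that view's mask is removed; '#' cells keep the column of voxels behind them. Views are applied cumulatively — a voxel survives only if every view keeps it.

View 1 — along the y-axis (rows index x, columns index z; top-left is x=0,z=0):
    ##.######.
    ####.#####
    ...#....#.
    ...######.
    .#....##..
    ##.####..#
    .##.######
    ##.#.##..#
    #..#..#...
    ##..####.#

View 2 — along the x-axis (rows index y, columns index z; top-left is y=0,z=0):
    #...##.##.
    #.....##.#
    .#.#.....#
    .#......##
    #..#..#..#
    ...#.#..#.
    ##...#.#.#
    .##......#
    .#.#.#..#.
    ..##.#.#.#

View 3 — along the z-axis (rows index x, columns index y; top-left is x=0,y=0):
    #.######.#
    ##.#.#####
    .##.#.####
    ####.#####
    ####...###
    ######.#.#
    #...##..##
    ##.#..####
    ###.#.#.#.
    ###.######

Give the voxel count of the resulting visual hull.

voxel count = 177

full grid |V| = 1000
[1] y-view keeps 59 columns → grid now 590
[2] x-view keeps 39 columns → grid now 235
[3] z-view keeps 74 columns → grid now 177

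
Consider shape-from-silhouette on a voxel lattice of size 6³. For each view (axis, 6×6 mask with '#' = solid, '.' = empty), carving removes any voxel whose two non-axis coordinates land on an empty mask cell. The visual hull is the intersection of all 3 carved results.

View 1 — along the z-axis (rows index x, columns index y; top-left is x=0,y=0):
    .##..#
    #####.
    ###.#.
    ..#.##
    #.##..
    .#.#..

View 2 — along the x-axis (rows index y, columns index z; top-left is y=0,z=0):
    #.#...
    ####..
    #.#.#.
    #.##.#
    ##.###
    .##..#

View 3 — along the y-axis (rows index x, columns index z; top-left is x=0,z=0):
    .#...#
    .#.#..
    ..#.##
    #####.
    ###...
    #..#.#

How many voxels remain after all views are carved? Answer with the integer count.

full grid |V| = 216
  1. axis=2 (XY plane), |mask|=20  ⇒  voxels=120
  2. axis=0 (YZ plane), |mask|=21  ⇒  voxels=70
  3. axis=1 (XZ plane), |mask|=18  ⇒  voxels=34

voxel count = 34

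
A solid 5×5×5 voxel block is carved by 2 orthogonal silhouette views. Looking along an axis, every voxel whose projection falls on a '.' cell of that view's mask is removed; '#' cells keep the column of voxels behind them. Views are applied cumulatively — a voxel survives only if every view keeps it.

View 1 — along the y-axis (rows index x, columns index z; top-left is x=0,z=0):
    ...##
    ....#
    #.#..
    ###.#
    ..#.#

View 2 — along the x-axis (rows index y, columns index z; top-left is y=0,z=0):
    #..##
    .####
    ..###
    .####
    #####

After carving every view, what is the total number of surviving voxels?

voxel count = 44

before carving: 125 voxels (5×5×5)
[1] y-view keeps 11 columns → grid now 55
[2] x-view keeps 19 columns → grid now 44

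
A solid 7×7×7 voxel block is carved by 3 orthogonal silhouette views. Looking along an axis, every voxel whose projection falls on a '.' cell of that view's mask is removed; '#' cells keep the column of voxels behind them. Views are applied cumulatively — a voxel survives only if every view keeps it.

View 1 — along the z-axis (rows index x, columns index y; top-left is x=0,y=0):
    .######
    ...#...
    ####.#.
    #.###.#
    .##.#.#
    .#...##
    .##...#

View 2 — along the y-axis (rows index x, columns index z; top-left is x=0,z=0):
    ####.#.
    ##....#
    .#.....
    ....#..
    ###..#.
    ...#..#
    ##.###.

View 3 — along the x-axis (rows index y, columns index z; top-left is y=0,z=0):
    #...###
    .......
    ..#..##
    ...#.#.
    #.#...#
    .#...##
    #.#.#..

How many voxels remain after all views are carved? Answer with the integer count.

23 voxels

start: 7×7×7 = 343 voxels
after view 1 [z-axis, 27 of 49 cells solid] → remaining = 189
after view 2 [y-axis, 21 of 49 cells solid] → remaining = 80
after view 3 [x-axis, 18 of 49 cells solid] → remaining = 23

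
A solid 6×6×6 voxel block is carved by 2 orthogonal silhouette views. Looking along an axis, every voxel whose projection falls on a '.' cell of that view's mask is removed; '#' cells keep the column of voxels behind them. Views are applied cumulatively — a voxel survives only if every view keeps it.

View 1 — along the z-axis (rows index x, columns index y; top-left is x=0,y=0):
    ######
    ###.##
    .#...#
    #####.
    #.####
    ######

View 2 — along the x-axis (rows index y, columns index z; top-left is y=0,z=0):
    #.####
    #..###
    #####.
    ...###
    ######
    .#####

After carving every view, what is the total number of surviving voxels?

start: 6×6×6 = 216 voxels
  1. axis=2 (XY plane), |mask|=29  ⇒  voxels=174
  2. axis=0 (YZ plane), |mask|=28  ⇒  voxels=137

voxel count = 137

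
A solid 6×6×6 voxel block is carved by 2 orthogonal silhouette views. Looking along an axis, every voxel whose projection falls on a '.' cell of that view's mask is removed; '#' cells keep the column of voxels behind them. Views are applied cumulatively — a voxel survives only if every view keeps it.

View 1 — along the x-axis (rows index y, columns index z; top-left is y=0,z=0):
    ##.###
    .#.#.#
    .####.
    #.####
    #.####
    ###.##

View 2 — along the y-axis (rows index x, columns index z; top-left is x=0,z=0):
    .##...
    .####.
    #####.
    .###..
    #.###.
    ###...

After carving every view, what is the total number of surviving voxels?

full grid |V| = 216
V1 x: intersect with YZ mask (27 set) -- 162 left
V2 y: intersect with XZ mask (21 set) -- 91 left

remaining voxels: 91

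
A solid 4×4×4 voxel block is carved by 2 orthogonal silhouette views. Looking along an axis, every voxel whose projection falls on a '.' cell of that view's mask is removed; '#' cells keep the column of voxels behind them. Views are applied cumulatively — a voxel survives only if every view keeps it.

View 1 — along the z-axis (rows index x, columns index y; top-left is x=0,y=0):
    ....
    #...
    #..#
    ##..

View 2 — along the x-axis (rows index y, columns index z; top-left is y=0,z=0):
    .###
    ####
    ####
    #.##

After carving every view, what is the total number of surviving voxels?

initial block: 4^3 = 64
step 1: project along z, AND mask (5/16) → |grid| = 20
step 2: project along x, AND mask (14/16) → |grid| = 16

16 voxels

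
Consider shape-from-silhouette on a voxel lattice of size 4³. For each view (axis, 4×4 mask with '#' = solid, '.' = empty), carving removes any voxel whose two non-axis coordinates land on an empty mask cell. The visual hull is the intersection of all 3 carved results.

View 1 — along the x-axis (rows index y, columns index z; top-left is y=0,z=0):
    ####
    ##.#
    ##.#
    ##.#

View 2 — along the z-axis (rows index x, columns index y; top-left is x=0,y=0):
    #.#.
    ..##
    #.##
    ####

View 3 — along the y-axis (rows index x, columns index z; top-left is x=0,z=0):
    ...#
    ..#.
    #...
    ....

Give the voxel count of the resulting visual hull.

remaining voxels: 5

before carving: 64 voxels (4×4×4)
after view 1 [x-axis, 13 of 16 cells solid] → remaining = 52
after view 2 [z-axis, 11 of 16 cells solid] → remaining = 36
after view 3 [y-axis, 3 of 16 cells solid] → remaining = 5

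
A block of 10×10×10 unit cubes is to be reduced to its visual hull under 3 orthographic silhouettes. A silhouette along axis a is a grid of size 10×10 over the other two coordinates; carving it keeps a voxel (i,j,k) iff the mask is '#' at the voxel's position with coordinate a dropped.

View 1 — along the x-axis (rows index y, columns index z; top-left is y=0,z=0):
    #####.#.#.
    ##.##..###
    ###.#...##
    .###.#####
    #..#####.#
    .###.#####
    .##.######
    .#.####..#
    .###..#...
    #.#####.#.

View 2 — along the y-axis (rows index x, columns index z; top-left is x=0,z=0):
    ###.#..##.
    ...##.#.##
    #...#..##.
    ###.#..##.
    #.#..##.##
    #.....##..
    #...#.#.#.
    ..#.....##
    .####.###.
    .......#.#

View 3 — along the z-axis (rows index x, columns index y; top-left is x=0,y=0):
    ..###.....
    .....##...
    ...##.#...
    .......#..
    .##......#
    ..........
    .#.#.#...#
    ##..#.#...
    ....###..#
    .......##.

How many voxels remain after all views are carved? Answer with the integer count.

|visual hull| = 83

full grid |V| = 1000
step 1: project along x, AND mask (68/100) → |grid| = 680
step 2: project along y, AND mask (46/100) → |grid| = 307
step 3: project along z, AND mask (26/100) → |grid| = 83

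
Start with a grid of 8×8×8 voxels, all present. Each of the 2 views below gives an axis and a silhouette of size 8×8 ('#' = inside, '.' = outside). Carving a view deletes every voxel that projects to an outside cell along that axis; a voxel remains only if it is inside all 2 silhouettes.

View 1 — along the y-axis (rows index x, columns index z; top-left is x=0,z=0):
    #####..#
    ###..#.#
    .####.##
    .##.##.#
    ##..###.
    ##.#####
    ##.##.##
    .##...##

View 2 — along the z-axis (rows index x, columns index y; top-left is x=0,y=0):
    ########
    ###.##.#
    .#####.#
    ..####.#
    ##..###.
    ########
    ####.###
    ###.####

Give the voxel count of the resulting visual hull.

|visual hull| = 290

before carving: 512 voxels (8×8×8)
step 1: project along y, AND mask (44/64) → |grid| = 352
step 2: project along z, AND mask (52/64) → |grid| = 290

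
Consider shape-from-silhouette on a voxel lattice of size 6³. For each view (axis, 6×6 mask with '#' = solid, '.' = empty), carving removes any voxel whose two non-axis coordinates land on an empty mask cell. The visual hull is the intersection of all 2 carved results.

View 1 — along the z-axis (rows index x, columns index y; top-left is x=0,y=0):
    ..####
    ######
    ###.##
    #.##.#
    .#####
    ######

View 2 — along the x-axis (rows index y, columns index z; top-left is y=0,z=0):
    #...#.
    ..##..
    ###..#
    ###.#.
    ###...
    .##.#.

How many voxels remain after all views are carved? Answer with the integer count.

full grid |V| = 216
[1] z-view keeps 30 columns → grid now 180
[2] x-view keeps 18 columns → grid now 93

93 voxels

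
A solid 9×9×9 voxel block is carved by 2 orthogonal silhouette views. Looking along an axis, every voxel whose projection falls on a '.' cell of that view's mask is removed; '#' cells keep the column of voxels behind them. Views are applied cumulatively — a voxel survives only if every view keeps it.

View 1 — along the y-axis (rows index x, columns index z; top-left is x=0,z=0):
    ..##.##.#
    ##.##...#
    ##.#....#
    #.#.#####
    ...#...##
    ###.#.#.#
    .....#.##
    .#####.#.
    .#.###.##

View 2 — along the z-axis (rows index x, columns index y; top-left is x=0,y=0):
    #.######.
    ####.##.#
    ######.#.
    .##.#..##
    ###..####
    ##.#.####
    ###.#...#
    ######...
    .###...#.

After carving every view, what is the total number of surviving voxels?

before carving: 729 voxels (9×9×9)
carve view 1 (along y, XZ-mask fill 45/81): 405 voxels remain
carve view 2 (along z, XY-mask fill 55/81): 271 voxels remain

271 voxels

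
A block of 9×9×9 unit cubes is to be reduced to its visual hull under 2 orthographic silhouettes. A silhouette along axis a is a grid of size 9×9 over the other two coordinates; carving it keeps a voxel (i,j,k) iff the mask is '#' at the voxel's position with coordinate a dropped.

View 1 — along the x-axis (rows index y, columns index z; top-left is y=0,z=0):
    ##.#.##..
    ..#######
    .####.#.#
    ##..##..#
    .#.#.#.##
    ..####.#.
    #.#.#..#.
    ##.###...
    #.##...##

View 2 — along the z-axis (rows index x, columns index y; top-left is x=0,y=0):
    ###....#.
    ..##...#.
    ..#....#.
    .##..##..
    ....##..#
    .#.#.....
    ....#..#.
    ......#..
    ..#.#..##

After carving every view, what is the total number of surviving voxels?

start: 9×9×9 = 729 voxels
carve view 1 (along x, YZ-mask fill 47/81): 423 voxels remain
carve view 2 (along z, XY-mask fill 25/81): 134 voxels remain

|visual hull| = 134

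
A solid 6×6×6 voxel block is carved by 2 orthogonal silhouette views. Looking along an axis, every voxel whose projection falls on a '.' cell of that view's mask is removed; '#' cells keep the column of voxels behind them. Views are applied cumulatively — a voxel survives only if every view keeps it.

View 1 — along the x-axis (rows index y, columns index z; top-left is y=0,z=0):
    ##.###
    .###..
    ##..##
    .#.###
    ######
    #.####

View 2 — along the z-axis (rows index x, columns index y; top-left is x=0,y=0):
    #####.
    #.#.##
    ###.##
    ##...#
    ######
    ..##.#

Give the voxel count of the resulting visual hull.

remaining voxels: 118

full grid |V| = 216
[1] x-view keeps 27 columns → grid now 162
[2] z-view keeps 26 columns → grid now 118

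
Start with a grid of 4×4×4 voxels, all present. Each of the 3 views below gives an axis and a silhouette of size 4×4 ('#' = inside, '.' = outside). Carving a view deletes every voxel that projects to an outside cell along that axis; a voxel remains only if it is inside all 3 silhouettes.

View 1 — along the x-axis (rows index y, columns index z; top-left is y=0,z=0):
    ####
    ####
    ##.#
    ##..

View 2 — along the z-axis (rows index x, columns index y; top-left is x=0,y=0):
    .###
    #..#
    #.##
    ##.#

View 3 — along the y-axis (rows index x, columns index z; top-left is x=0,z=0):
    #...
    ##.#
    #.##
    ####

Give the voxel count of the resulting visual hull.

|visual hull| = 24

full grid |V| = 64
[1] x-view keeps 13 columns → grid now 52
[2] z-view keeps 11 columns → grid now 34
[3] y-view keeps 11 columns → grid now 24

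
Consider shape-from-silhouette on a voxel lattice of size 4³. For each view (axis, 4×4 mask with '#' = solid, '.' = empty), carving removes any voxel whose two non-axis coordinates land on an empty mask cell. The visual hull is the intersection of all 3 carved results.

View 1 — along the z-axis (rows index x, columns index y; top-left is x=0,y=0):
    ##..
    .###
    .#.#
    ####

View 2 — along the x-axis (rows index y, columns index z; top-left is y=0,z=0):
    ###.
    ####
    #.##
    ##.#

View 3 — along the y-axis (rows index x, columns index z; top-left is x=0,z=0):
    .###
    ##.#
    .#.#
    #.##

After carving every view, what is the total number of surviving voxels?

|visual hull| = 27

before carving: 64 voxels (4×4×4)
  1. axis=2 (XY plane), |mask|=11  ⇒  voxels=44
  2. axis=0 (YZ plane), |mask|=13  ⇒  voxels=37
  3. axis=1 (XZ plane), |mask|=11  ⇒  voxels=27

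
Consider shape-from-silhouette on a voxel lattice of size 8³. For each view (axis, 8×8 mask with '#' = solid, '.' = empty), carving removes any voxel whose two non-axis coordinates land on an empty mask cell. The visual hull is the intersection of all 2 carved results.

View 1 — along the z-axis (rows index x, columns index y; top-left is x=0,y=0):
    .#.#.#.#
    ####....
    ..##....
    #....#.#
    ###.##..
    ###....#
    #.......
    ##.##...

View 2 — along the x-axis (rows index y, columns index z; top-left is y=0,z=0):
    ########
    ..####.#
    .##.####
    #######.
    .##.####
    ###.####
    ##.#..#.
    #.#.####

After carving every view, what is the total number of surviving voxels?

176 voxels

initial block: 8^3 = 512
[1] z-view keeps 27 columns → grid now 216
[2] x-view keeps 49 columns → grid now 176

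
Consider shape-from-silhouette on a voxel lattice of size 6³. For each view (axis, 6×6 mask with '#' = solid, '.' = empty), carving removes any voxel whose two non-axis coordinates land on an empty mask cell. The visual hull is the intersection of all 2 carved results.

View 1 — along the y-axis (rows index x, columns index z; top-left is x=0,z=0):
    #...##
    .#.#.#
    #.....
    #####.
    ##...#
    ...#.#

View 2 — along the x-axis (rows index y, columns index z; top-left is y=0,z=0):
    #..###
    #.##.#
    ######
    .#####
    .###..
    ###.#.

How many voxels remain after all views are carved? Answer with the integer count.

72 voxels

initial block: 6^3 = 216
V1 y: intersect with XZ mask (17 set) -- 102 left
V2 x: intersect with YZ mask (26 set) -- 72 left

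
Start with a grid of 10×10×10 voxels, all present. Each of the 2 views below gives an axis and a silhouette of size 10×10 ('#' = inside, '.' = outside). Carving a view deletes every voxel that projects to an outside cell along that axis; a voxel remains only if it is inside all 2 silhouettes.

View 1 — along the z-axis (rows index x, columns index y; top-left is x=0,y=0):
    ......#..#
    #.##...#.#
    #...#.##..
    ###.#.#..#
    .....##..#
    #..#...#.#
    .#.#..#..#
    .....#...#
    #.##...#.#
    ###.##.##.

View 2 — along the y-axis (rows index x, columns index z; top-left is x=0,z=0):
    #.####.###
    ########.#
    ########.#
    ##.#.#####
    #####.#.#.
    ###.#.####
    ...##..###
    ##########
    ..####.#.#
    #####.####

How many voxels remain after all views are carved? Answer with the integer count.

initial block: 10^3 = 1000
after view 1 [z-axis, 42 of 100 cells solid] → remaining = 420
after view 2 [y-axis, 79 of 100 cells solid] → remaining = 331

voxel count = 331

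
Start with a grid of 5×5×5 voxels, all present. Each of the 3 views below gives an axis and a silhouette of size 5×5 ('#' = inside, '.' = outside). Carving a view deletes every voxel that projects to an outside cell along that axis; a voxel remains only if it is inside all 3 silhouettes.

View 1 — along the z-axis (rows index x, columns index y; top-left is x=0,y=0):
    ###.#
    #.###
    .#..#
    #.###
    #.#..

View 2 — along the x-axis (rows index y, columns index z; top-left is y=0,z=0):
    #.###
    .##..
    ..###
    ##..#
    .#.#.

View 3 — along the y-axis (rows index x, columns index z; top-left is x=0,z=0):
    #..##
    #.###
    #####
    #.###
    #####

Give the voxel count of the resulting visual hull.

full grid |V| = 125
carve view 1 (along z, XY-mask fill 16/25): 80 voxels remain
carve view 2 (along x, YZ-mask fill 14/25): 46 voxels remain
carve view 3 (along y, XZ-mask fill 21/25): 37 voxels remain

37 voxels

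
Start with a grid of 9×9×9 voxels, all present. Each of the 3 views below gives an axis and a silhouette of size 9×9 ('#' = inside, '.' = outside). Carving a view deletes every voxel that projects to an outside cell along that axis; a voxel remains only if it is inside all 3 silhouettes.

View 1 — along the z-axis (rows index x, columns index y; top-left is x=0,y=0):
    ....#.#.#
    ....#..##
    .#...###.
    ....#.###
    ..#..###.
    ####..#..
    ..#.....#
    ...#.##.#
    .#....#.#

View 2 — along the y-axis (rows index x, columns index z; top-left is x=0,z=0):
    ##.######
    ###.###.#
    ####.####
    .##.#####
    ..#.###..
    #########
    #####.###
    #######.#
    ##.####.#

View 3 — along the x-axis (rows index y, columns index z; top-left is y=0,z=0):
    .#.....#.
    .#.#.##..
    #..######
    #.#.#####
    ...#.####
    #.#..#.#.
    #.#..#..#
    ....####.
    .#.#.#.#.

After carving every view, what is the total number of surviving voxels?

118 voxels

start: 9×9×9 = 729 voxels
carve view 1 (along z, XY-mask fill 32/81): 288 voxels remain
carve view 2 (along y, XZ-mask fill 66/81): 235 voxels remain
carve view 3 (along x, YZ-mask fill 41/81): 118 voxels remain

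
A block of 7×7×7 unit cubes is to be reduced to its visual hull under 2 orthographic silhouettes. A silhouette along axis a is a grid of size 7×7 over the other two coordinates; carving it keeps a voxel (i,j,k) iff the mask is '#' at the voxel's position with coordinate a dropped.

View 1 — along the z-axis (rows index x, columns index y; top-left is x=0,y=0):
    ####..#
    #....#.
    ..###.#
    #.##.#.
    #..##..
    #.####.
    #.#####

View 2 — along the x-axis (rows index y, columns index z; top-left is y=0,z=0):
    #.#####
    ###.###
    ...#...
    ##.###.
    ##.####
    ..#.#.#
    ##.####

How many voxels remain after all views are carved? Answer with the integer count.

initial block: 7^3 = 343
carve view 1 (along z, XY-mask fill 29/49): 203 voxels remain
carve view 2 (along x, YZ-mask fill 33/49): 131 voxels remain

voxel count = 131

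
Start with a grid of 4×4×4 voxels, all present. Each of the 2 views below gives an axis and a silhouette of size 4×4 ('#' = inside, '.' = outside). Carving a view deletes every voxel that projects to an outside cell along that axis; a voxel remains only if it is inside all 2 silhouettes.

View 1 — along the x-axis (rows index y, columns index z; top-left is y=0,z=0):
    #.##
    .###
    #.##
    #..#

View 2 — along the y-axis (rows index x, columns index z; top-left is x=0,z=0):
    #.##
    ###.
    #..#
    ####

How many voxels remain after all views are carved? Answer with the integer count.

start: 4×4×4 = 64 voxels
step 1: project along x, AND mask (11/16) → |grid| = 44
step 2: project along y, AND mask (12/16) → |grid| = 35

voxel count = 35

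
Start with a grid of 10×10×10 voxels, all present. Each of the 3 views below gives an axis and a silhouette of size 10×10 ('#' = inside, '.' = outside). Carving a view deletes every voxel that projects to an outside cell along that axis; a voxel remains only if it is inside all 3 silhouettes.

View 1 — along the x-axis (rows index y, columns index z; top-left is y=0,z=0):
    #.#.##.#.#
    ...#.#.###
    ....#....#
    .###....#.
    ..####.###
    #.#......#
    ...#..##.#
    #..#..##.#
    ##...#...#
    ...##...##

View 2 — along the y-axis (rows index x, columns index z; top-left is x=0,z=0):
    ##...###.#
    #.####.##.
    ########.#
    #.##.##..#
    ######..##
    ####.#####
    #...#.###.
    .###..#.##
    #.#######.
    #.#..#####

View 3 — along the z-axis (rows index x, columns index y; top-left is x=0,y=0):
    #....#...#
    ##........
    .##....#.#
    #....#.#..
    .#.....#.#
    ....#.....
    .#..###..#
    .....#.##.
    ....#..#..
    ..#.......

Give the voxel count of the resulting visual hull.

initial block: 10^3 = 1000
step 1: project along x, AND mask (44/100) → |grid| = 440
step 2: project along y, AND mask (71/100) → |grid| = 314
step 3: project along z, AND mask (27/100) → |grid| = 86

voxel count = 86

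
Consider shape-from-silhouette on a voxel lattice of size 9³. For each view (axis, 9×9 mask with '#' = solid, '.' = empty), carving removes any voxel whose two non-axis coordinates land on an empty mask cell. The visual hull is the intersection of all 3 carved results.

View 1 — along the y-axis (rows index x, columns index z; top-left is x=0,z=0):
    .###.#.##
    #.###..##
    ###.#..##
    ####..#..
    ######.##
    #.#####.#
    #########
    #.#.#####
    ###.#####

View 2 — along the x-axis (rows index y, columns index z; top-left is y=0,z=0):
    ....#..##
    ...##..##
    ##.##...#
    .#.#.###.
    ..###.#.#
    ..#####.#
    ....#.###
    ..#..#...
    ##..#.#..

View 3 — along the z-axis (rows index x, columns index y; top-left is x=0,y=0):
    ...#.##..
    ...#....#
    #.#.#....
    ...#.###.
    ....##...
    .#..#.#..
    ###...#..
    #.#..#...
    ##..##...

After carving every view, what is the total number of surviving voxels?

before carving: 729 voxels (9×9×9)
carve view 1 (along y, XZ-mask fill 62/81): 558 voxels remain
carve view 2 (along x, YZ-mask fill 38/81): 259 voxels remain
carve view 3 (along z, XY-mask fill 28/81): 94 voxels remain

|visual hull| = 94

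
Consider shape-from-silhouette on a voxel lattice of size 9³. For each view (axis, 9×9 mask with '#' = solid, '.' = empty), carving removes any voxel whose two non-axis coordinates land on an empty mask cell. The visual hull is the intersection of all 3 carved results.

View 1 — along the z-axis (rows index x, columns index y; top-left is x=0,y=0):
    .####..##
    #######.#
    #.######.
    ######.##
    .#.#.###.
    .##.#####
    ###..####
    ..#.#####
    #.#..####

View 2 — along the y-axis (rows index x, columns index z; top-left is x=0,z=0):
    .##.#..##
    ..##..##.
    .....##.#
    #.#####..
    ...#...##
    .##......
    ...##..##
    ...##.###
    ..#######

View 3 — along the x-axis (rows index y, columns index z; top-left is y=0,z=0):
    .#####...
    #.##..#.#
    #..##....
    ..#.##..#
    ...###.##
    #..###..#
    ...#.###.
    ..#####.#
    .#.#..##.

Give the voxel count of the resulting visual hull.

start: 9×9×9 = 729 voxels
after view 1 [z-axis, 60 of 81 cells solid] → remaining = 540
after view 2 [y-axis, 39 of 81 cells solid] → remaining = 260
after view 3 [x-axis, 41 of 81 cells solid] → remaining = 140

voxel count = 140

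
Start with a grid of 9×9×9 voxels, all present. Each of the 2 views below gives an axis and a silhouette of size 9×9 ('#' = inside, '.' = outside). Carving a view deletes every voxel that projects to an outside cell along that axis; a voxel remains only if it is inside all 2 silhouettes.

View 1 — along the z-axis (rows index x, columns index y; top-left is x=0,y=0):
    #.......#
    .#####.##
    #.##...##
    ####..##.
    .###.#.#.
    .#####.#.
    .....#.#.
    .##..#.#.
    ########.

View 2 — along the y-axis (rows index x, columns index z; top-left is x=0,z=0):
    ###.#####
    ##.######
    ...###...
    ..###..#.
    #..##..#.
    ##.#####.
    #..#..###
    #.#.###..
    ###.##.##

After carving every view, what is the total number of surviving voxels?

full grid |V| = 729
  1. axis=2 (XY plane), |mask|=45  ⇒  voxels=405
  2. axis=1 (XZ plane), |mask|=51  ⇒  voxels=259

|visual hull| = 259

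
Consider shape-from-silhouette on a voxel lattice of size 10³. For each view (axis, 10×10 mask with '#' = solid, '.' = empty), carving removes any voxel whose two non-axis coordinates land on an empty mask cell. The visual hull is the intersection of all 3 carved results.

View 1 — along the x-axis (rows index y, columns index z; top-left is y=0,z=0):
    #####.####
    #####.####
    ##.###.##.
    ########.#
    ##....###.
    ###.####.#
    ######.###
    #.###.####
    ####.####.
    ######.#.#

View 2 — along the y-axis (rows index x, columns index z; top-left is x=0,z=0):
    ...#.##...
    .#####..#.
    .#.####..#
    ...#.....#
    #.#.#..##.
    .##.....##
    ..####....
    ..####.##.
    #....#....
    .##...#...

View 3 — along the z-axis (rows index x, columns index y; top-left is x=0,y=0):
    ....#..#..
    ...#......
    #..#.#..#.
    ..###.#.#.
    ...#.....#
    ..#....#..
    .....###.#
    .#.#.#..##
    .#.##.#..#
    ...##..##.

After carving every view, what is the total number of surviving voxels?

103 voxels

start: 10×10×10 = 1000 voxels
V1 x: intersect with YZ mask (80 set) -- 800 left
V2 y: intersect with XZ mask (41 set) -- 318 left
V3 z: intersect with XY mask (34 set) -- 103 left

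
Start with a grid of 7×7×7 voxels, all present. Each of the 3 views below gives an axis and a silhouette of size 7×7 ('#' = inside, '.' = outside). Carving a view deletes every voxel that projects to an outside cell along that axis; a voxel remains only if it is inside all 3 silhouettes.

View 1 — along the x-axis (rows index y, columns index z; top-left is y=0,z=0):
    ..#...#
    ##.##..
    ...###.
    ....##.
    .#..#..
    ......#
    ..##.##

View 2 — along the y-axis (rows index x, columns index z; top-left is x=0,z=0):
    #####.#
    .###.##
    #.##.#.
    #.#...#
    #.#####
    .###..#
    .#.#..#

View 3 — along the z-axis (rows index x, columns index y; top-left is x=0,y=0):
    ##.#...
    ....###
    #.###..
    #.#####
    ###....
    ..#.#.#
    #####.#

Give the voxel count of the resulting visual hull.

voxel count = 42

start: 7×7×7 = 343 voxels
  1. axis=0 (YZ plane), |mask|=18  ⇒  voxels=126
  2. axis=1 (XZ plane), |mask|=31  ⇒  voxels=77
  3. axis=2 (XY plane), |mask|=28  ⇒  voxels=42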